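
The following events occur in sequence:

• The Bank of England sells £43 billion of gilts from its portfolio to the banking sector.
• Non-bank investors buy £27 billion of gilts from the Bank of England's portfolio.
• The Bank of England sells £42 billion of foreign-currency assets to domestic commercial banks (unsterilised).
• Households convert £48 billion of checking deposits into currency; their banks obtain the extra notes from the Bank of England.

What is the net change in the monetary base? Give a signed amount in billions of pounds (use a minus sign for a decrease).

-£112 billion

OMO sale (to banks) £43 billion: Bank of England balance sheet contracts → −£43B.
Asset sale (to non-banks) £27 billion: Bank of England balance sheet contracts → −£27B.
FX sale £42 billion: Bank of England balance sheet contracts → −£42B.
Currency withdrawal £48 billion: just a shift between currency and reserves — both are base money → 0.
Net: −43 − 27 − 42 + 0 = -£112 billion.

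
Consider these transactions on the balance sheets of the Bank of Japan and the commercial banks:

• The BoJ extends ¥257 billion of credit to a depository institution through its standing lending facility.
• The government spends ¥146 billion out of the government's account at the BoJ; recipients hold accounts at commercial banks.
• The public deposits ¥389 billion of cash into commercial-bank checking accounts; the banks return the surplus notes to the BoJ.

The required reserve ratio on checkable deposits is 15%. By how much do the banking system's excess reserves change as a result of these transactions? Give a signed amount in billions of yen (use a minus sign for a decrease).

+¥711.75 billion

Discount-window loan ¥257 billion: reserves +¥257B, deposits 0.
Government spending ¥146 billion: reserves +¥146B, deposits +¥146B.
Currency deposit ¥389 billion: reserves +¥389B, deposits +¥389B.
Totals: Δreserves = +¥792B, Δdeposits = +¥535B.
Δrequired reserves = 15% × +¥535B = +¥80.25B.
Δexcess reserves = Δreserves − Δrequired = +¥792B − (+¥80.25B) = +¥711.75 billion.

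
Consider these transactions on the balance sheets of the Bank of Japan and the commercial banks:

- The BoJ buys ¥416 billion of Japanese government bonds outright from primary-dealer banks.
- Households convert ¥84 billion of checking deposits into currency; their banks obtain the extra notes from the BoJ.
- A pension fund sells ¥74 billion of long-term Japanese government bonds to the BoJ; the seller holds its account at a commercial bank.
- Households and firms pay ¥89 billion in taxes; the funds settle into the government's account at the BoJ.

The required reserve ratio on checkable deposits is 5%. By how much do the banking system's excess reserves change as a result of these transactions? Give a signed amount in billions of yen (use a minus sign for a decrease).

OMO purchase (from banks) ¥416 billion: reserves +¥416B, deposits 0.
Currency withdrawal ¥84 billion: reserves −¥84B, deposits −¥84B.
Asset purchase (from non-banks) ¥74 billion: reserves +¥74B, deposits +¥74B.
Government account inflow ¥89 billion: reserves −¥89B, deposits −¥89B.
Totals: Δreserves = +¥317B, Δdeposits = −¥99B.
Δrequired reserves = 5% × −¥99B = −¥4.95B.
Δexcess reserves = Δreserves − Δrequired = +¥317B − (−¥4.95B) = +¥321.95 billion.

+¥321.95 billion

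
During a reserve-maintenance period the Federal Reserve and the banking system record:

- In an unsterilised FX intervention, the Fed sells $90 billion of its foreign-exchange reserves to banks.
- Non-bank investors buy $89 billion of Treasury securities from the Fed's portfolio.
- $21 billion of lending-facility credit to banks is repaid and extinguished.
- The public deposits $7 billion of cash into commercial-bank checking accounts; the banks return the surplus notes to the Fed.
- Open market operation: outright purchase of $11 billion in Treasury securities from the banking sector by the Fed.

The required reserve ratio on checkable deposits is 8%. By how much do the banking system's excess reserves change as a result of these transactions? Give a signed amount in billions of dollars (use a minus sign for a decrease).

FX sale $90 billion: reserves −$90B, deposits 0.
Asset sale (to non-banks) $89 billion: reserves −$89B, deposits −$89B.
Discount-window repayment $21 billion: reserves −$21B, deposits 0.
Currency deposit $7 billion: reserves +$7B, deposits +$7B.
OMO purchase (from banks) $11 billion: reserves +$11B, deposits 0.
Totals: Δreserves = −$182B, Δdeposits = −$82B.
Δrequired reserves = 8% × −$82B = −$6.56B.
Δexcess reserves = Δreserves − Δrequired = −$182B − (−$6.56B) = -$175.44 billion.

-$175.44 billion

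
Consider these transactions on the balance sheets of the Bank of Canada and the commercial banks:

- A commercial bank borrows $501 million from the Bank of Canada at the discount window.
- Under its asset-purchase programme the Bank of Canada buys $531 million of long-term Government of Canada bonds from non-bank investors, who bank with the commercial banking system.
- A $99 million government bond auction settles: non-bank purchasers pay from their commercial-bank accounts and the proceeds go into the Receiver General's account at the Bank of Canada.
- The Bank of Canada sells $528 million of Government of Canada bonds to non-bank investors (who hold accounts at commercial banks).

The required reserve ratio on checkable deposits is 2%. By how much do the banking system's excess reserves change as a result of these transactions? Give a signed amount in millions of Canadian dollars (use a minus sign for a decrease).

+$406.92 million

Discount-window loan $501 million: reserves +$501M, deposits 0.
Asset purchase (from non-banks) $531 million: reserves +$531M, deposits +$531M.
Government account inflow $99 million: reserves −$99M, deposits −$99M.
Asset sale (to non-banks) $528 million: reserves −$528M, deposits −$528M.
Totals: Δreserves = +$405M, Δdeposits = −$96M.
Δrequired reserves = 2% × −$96M = −$1.92M.
Δexcess reserves = Δreserves − Δrequired = +$405M − (−$1.92M) = +$406.92 million.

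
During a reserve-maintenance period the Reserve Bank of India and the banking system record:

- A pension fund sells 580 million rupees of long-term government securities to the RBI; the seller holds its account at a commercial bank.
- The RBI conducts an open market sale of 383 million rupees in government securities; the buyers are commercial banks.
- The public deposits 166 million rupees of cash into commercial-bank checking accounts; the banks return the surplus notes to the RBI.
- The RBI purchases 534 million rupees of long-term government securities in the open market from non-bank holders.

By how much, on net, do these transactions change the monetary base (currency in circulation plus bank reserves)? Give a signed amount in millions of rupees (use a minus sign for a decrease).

Asset purchase (from non-banks) 580 million rupees: RBI balance sheet expands → +580M.
OMO sale (to banks) 383 million rupees: RBI balance sheet contracts → −383M.
Currency deposit 166 million rupees: just a shift between currency and reserves — both are base money → 0.
Asset purchase (from non-banks) 534 million rupees: RBI balance sheet expands → +534M.
Net: 580 − 383 + 0 + 534 = +731 million.

+731 million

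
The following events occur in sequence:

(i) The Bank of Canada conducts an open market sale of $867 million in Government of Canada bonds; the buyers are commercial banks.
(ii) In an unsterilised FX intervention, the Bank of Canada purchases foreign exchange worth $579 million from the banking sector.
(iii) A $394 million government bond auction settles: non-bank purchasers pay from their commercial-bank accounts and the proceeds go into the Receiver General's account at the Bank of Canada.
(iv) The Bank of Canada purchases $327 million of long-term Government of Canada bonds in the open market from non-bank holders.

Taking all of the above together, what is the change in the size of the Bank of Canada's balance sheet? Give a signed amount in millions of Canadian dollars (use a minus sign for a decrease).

+$39 million

Bank of Canada balance sheet:
  Assets:      Securities −$540M, Foreign assets +$579M
  Liabilities: Bank reserves −$355M, Government deposits +$394M
Change in total Bank of Canada assets = +$39 million.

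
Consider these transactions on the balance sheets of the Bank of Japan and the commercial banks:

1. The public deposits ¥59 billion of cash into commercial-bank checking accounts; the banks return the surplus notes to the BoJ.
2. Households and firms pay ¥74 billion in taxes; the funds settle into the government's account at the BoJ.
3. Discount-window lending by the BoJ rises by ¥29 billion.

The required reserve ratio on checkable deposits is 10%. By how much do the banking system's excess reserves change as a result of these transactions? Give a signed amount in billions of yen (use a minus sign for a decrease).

Currency deposit ¥59 billion: reserves +¥59B, deposits +¥59B.
Government account inflow ¥74 billion: reserves −¥74B, deposits −¥74B.
Discount-window loan ¥29 billion: reserves +¥29B, deposits 0.
Totals: Δreserves = +¥14B, Δdeposits = −¥15B.
Δrequired reserves = 10% × −¥15B = −¥1.5B.
Δexcess reserves = Δreserves − Δrequired = +¥14B − (−¥1.5B) = +¥15.5 billion.

+¥15.5 billion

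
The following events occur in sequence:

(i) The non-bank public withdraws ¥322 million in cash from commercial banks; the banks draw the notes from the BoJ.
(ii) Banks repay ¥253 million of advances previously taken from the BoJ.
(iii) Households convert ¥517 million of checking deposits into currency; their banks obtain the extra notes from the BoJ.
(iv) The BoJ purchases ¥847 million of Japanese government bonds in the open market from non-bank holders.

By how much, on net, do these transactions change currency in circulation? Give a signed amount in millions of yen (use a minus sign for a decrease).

BoJ balance sheet:
  Assets:      Securities +¥847M, Loans to banks −¥253M
  Liabilities: Bank reserves −¥245M, Currency in circulation +¥839M
Commercial banking system:
  Assets:      Reserves at CB −¥245M
  Liabilities: Checkable deposits +¥8M, Borrowings from CB −¥253M
So the change in currency in circulation is +¥839 million.

+¥839 million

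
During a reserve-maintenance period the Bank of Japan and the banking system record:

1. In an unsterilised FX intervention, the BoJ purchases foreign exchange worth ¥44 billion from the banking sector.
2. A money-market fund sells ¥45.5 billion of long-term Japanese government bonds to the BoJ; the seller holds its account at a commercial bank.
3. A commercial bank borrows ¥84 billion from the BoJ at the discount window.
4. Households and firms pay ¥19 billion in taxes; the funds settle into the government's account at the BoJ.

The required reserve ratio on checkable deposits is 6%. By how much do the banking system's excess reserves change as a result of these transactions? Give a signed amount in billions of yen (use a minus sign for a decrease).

FX purchase ¥44 billion: reserves +¥44B, deposits 0.
Asset purchase (from non-banks) ¥45.5 billion: reserves +¥45.5B, deposits +¥45.5B.
Discount-window loan ¥84 billion: reserves +¥84B, deposits 0.
Government account inflow ¥19 billion: reserves −¥19B, deposits −¥19B.
Totals: Δreserves = +¥154.5B, Δdeposits = +¥26.5B.
Δrequired reserves = 6% × +¥26.5B = +¥1.59B.
Δexcess reserves = Δreserves − Δrequired = +¥154.5B − (+¥1.59B) = +¥152.91 billion.

+¥152.91 billion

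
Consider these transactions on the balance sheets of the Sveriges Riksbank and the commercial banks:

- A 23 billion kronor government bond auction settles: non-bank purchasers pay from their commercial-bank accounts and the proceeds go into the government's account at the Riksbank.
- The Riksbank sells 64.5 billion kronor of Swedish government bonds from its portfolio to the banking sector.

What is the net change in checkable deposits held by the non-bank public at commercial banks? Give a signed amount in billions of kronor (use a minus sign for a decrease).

-23 billion

Government account inflow 23 billion kronor: non-bank counterparties' bank balances fall → −23B.
OMO sale (to banks) 64.5 billion kronor: the counterparty is a bank, so public deposits are unchanged → 0.
Net: −23 + 0 = -23 billion.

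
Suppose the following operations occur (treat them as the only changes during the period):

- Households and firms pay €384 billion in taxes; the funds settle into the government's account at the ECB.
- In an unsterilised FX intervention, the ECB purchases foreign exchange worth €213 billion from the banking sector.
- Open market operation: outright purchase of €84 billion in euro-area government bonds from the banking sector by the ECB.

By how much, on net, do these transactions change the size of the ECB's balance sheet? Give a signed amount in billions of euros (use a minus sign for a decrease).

ECB balance sheet:
  Assets:      Securities +€84B, Foreign assets +€213B
  Liabilities: Bank reserves −€87B, Government deposits +€384B
Commercial banking system:
  Assets:      Reserves at CB −€87B, Securities −€84B, Foreign assets −€213B
  Liabilities: Checkable deposits −€384B
Change in total ECB assets = +€297 billion.

+€297 billion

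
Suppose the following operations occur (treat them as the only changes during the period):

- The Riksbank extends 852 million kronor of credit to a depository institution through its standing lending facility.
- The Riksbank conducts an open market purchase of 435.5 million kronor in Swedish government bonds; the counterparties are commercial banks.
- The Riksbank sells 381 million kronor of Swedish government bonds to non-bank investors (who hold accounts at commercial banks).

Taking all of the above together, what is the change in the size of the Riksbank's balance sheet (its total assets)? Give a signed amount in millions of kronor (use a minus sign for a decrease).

+906.5 million

Discount-window loan 852 million kronor: a Riksbank asset is acquired → +852M.
OMO purchase (from banks) 435.5 million kronor: a Riksbank asset is acquired → +435.5M.
Asset sale (to non-banks) 381 million kronor: a Riksbank asset is shed → −381M.
Net: 852 + 435.5 − 381 = +906.5 million.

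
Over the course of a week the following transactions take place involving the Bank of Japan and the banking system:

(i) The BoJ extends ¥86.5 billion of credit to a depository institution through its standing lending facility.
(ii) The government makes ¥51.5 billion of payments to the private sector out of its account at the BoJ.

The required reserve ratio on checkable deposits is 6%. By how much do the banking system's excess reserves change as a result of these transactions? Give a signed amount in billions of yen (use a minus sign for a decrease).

Discount-window loan ¥86.5 billion: reserves +¥86.5B, deposits 0.
Government spending ¥51.5 billion: reserves +¥51.5B, deposits +¥51.5B.
Totals: Δreserves = +¥138B, Δdeposits = +¥51.5B.
Δrequired reserves = 6% × +¥51.5B = +¥3.09B.
Δexcess reserves = Δreserves − Δrequired = +¥138B − (+¥3.09B) = +¥134.91 billion.

+¥134.91 billion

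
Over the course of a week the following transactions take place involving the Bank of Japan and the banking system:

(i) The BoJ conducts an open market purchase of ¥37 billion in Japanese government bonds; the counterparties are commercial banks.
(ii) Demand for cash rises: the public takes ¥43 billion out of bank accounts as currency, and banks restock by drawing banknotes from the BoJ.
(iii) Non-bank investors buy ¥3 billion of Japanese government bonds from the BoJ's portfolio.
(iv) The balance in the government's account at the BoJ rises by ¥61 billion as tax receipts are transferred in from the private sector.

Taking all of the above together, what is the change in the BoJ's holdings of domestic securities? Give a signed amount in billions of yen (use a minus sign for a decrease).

OMO purchase (from banks) ¥37 billion: securities added to the BoJ's portfolio → +¥37B.
Currency withdrawal ¥43 billion: the BoJ's securities portfolio is untouched → 0.
Asset sale (to non-banks) ¥3 billion: securities removed from the BoJ's portfolio → −¥3B.
Government account inflow ¥61 billion: the BoJ's securities portfolio is untouched → 0.
Net: 37 + 0 − 3 + 0 = +¥34 billion.

+¥34 billion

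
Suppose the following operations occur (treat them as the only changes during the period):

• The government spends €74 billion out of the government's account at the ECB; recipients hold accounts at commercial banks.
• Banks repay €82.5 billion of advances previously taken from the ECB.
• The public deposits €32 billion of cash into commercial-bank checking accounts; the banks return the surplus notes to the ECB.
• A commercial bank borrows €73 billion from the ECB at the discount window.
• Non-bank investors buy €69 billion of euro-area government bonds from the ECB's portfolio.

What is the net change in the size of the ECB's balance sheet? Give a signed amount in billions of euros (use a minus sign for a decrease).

Government spending €74 billion: only the composition of liabilities changes → 0.
Discount-window repayment €82.5 billion: an ECB asset is shed → −€82.5B.
Currency deposit €32 billion: only the composition of liabilities changes → 0.
Discount-window loan €73 billion: an ECB asset is acquired → +€73B.
Asset sale (to non-banks) €69 billion: an ECB asset is shed → −€69B.
Net: 0 − 82.5 + 0 + 73 − 69 = -€78.5 billion.

-€78.5 billion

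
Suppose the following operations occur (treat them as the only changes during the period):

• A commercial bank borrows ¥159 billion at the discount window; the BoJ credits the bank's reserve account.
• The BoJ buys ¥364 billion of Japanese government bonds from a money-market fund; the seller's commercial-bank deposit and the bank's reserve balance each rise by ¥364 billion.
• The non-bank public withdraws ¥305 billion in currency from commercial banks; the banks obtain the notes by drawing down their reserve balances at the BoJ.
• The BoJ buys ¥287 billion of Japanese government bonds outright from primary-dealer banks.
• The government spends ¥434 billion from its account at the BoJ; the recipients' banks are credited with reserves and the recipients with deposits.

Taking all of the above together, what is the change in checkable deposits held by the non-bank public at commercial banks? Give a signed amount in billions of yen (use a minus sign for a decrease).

+¥493 billion

Discount-window loan ¥159 billion: the counterparty is a bank, so public deposits are unchanged → 0.
Asset purchase (from non-banks) ¥364 billion: non-bank counterparties' bank balances rise → +¥364B.
Currency withdrawal ¥305 billion: non-bank counterparties' bank balances fall → −¥305B.
OMO purchase (from banks) ¥287 billion: the counterparty is a bank, so public deposits are unchanged → 0.
Government spending ¥434 billion: non-bank counterparties' bank balances rise → +¥434B.
Net: 0 + 364 − 305 + 0 + 434 = +¥493 billion.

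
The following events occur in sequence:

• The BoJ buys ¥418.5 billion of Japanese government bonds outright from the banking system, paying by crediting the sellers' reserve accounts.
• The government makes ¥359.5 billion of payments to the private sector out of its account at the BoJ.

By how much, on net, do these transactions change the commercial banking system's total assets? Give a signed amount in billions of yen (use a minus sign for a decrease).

+¥359.5 billion

OMO purchase (from banks) ¥418.5 billion: just an asset swap on bank balance sheets → 0.
Government spending ¥359.5 billion: bank balance sheets expand → +¥359.5B.
Net: 0 + 359.5 = +¥359.5 billion.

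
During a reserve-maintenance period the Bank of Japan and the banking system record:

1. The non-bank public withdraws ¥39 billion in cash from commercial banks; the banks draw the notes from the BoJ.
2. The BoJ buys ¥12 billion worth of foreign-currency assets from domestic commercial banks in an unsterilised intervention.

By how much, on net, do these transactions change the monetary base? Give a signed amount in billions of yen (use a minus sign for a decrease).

+¥12 billion

Currency withdrawal ¥39 billion: just a shift between currency and reserves — both are base money → 0.
FX purchase ¥12 billion: BoJ balance sheet expands → +¥12B.
Net: 0 + 12 = +¥12 billion.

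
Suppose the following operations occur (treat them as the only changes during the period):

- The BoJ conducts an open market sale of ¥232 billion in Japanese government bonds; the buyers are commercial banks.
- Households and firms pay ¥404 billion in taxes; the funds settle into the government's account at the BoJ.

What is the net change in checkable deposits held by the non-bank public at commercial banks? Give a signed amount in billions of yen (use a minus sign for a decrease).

OMO sale (to banks) ¥232 billion: the counterparty is a bank, so public deposits are unchanged → 0.
Government account inflow ¥404 billion: non-bank counterparties' bank balances fall → −¥404B.
Net: 0 − 404 = -¥404 billion.

-¥404 billion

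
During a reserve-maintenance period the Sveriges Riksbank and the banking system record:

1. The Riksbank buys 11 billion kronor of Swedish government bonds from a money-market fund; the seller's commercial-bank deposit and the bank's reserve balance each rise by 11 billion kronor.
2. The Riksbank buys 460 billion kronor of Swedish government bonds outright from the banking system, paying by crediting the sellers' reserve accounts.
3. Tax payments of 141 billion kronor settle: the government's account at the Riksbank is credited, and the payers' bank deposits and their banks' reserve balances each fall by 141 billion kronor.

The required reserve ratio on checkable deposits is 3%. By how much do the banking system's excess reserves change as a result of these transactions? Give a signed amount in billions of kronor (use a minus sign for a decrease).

Asset purchase (from non-banks) 11 billion kronor: reserves +11B, deposits +11B.
OMO purchase (from banks) 460 billion kronor: reserves +460B, deposits 0.
Government account inflow 141 billion kronor: reserves −141B, deposits −141B.
Totals: Δreserves = +330B, Δdeposits = −130B.
Δrequired reserves = 3% × −130B = −3.9B.
Δexcess reserves = Δreserves − Δrequired = +330B − (−3.9B) = +333.9 billion.

+333.9 billion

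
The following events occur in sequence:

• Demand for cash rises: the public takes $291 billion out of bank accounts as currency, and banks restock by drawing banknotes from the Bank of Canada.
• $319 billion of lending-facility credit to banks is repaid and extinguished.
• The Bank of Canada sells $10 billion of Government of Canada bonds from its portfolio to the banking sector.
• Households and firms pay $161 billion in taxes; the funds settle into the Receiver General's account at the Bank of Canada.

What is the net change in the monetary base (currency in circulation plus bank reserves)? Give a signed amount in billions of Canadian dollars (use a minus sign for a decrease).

Currency withdrawal $291 billion: just a shift between currency and reserves — both are base money → 0.
Discount-window repayment $319 billion: Bank of Canada balance sheet contracts → −$319B.
OMO sale (to banks) $10 billion: Bank of Canada balance sheet contracts → −$10B.
Government account inflow $161 billion: reserves shift to a non-base liability → −$161B.
Net: 0 − 319 − 10 − 161 = -$490 billion.

-$490 billion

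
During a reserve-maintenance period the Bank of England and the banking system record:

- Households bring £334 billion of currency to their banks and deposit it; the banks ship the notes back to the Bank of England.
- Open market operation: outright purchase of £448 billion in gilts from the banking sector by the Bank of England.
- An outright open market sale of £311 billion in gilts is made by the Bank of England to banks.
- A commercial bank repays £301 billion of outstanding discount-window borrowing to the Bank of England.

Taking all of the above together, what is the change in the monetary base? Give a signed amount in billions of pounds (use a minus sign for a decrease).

Currency deposit £334 billion: just a shift between currency and reserves — both are base money → 0.
OMO purchase (from banks) £448 billion: Bank of England balance sheet expands → +£448B.
OMO sale (to banks) £311 billion: Bank of England balance sheet contracts → −£311B.
Discount-window repayment £301 billion: Bank of England balance sheet contracts → −£301B.
Net: 0 + 448 − 311 − 301 = -£164 billion.

-£164 billion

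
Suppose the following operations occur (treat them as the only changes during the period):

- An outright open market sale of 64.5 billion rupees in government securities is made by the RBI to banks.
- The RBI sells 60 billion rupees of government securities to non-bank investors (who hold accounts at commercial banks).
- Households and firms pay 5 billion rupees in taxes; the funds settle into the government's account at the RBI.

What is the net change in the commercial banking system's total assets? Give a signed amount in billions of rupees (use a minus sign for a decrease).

-65 billion

RBI balance sheet:
  Assets:      Securities −124.5B
  Liabilities: Bank reserves −129.5B, Government deposits +5B
Commercial banking system:
  Assets:      Reserves at CB −129.5B, Securities +64.5B
  Liabilities: Checkable deposits −65B
Change in total bank assets = -65 billion.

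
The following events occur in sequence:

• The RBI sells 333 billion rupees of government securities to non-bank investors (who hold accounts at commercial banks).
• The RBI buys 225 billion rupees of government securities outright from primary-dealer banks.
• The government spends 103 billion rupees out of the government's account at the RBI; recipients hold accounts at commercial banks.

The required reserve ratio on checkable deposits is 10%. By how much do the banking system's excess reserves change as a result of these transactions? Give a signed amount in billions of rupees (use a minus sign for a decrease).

+18 billion

Asset sale (to non-banks) 333 billion rupees: reserves −333B, deposits −333B.
OMO purchase (from banks) 225 billion rupees: reserves +225B, deposits 0.
Government spending 103 billion rupees: reserves +103B, deposits +103B.
Totals: Δreserves = −5B, Δdeposits = −230B.
Δrequired reserves = 10% × −230B = −23B.
Δexcess reserves = Δreserves − Δrequired = −5B − (−23B) = +18 billion.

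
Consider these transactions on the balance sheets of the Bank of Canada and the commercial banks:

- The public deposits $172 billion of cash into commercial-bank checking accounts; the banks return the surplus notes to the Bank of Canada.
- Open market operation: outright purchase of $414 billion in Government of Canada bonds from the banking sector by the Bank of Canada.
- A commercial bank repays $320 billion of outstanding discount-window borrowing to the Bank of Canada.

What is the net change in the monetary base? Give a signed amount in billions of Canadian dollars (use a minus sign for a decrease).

Currency deposit $172 billion: just a shift between currency and reserves — both are base money → 0.
OMO purchase (from banks) $414 billion: Bank of Canada balance sheet expands → +$414B.
Discount-window repayment $320 billion: Bank of Canada balance sheet contracts → −$320B.
Net: 0 + 414 − 320 = +$94 billion.

+$94 billion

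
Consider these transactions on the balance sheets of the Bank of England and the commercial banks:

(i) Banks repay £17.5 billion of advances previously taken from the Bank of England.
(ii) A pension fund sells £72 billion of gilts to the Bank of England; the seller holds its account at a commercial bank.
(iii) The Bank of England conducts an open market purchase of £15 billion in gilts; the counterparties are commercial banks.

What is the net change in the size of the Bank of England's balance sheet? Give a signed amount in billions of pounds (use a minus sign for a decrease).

Discount-window repayment £17.5 billion: a Bank of England asset is shed → −£17.5B.
Asset purchase (from non-banks) £72 billion: a Bank of England asset is acquired → +£72B.
OMO purchase (from banks) £15 billion: a Bank of England asset is acquired → +£15B.
Net: −17.5 + 72 + 15 = +£69.5 billion.

+£69.5 billion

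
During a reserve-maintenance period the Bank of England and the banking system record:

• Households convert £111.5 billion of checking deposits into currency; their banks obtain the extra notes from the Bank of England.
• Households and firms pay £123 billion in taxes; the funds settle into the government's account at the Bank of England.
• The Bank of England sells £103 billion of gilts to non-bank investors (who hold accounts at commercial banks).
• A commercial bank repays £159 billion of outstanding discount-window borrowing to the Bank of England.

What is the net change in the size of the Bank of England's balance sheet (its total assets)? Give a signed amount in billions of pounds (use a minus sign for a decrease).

-£262 billion

Currency withdrawal £111.5 billion: only the composition of liabilities changes → 0.
Government account inflow £123 billion: only the composition of liabilities changes → 0.
Asset sale (to non-banks) £103 billion: a Bank of England asset is shed → −£103B.
Discount-window repayment £159 billion: a Bank of England asset is shed → −£159B.
Net: 0 + 0 − 103 − 159 = -£262 billion.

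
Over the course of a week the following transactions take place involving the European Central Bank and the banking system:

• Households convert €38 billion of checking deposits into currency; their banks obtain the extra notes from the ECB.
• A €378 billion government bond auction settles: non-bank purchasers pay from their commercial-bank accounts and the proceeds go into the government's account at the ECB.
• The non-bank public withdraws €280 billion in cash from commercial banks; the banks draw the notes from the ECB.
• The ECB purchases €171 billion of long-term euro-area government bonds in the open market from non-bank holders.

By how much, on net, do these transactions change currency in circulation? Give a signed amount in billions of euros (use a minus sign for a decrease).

+€318 billion

ECB balance sheet:
  Assets:      Securities +€171B
  Liabilities: Bank reserves −€525B, Currency in circulation +€318B, Government deposits +€378B
Commercial banking system:
  Assets:      Reserves at CB −€525B
  Liabilities: Checkable deposits −€525B
So the change in currency in circulation is +€318 billion.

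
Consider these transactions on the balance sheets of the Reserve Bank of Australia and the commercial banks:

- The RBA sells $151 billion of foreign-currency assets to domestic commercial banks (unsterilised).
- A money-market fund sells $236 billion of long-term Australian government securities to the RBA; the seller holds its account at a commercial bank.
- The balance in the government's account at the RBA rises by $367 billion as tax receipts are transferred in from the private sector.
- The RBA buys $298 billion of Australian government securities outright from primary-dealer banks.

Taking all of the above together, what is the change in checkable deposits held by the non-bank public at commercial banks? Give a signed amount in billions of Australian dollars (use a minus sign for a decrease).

-$131 billion

FX sale $151 billion: the counterparty is a bank, so public deposits are unchanged → 0.
Asset purchase (from non-banks) $236 billion: non-bank counterparties' bank balances rise → +$236B.
Government account inflow $367 billion: non-bank counterparties' bank balances fall → −$367B.
OMO purchase (from banks) $298 billion: the counterparty is a bank, so public deposits are unchanged → 0.
Net: 0 + 236 − 367 + 0 = -$131 billion.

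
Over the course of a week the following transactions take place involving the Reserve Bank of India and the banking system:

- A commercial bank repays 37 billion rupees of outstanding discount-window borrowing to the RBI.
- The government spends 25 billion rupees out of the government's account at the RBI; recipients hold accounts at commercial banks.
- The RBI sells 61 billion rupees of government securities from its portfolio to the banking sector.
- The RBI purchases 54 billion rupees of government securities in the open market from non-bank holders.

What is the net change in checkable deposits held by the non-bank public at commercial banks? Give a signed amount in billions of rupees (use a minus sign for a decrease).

RBI balance sheet:
  Assets:      Securities −7B, Loans to banks −37B
  Liabilities: Bank reserves −19B, Government deposits −25B
Commercial banking system:
  Assets:      Reserves at CB −19B, Securities +61B
  Liabilities: Checkable deposits +79B, Borrowings from CB −37B
So the change in checkable deposits held by the non-bank public at commercial banks is +79 billion.

+79 billion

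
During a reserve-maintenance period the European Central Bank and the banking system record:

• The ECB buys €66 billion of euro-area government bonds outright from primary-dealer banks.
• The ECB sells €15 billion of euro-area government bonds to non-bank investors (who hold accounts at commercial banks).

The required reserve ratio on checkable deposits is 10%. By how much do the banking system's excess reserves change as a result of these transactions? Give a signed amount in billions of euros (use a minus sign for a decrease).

OMO purchase (from banks) €66 billion: reserves +€66B, deposits 0.
Asset sale (to non-banks) €15 billion: reserves −€15B, deposits −€15B.
Totals: Δreserves = +€51B, Δdeposits = −€15B.
Δrequired reserves = 10% × −€15B = −€1.5B.
Δexcess reserves = Δreserves − Δrequired = +€51B − (−€1.5B) = +€52.5 billion.

+€52.5 billion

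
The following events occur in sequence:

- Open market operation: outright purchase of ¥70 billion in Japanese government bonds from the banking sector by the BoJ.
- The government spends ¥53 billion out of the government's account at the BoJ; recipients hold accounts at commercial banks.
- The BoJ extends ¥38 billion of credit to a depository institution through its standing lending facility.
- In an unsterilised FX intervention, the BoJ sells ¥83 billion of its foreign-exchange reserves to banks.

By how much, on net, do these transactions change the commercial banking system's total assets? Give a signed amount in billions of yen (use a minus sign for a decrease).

OMO purchase (from banks) ¥70 billion: just an asset swap on bank balance sheets → 0.
Government spending ¥53 billion: bank balance sheets expand → +¥53B.
Discount-window loan ¥38 billion: bank balance sheets expand → +¥38B.
FX sale ¥83 billion: just an asset swap on bank balance sheets → 0.
Net: 0 + 53 + 38 + 0 = +¥91 billion.

+¥91 billion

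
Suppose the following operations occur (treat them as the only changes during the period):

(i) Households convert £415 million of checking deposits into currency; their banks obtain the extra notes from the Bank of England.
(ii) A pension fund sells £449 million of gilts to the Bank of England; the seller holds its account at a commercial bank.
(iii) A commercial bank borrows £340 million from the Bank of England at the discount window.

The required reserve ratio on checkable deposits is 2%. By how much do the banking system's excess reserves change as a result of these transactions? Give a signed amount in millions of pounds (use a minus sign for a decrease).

+£373.32 million

Currency withdrawal £415 million: reserves −£415M, deposits −£415M.
Asset purchase (from non-banks) £449 million: reserves +£449M, deposits +£449M.
Discount-window loan £340 million: reserves +£340M, deposits 0.
Totals: Δreserves = +£374M, Δdeposits = +£34M.
Δrequired reserves = 2% × +£34M = +£0.68M.
Δexcess reserves = Δreserves − Δrequired = +£374M − (+£0.68M) = +£373.32 million.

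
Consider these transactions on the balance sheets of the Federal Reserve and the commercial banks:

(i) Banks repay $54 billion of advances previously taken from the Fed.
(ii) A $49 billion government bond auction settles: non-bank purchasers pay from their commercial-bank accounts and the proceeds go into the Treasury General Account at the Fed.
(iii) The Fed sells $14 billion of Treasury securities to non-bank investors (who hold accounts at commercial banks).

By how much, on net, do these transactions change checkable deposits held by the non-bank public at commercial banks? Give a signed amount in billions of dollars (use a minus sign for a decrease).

-$63 billion

Discount-window repayment $54 billion: the counterparty is a bank, so public deposits are unchanged → 0.
Government account inflow $49 billion: non-bank counterparties' bank balances fall → −$49B.
Asset sale (to non-banks) $14 billion: non-bank counterparties' bank balances fall → −$14B.
Net: 0 − 49 − 14 = -$63 billion.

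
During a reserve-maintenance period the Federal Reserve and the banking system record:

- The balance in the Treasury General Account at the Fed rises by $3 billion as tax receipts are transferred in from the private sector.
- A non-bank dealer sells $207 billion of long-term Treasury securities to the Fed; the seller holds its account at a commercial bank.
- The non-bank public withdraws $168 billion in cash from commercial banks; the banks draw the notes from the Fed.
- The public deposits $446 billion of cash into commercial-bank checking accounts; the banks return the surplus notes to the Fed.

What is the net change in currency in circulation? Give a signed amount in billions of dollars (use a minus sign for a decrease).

-$278 billion

Government account inflow $3 billion: no currency enters or leaves circulation → 0.
Asset purchase (from non-banks) $207 billion: no currency enters or leaves circulation → 0.
Currency withdrawal $168 billion: notes leave the central bank → +$168B.
Currency deposit $446 billion: notes return to the central bank → −$446B.
Net: 0 + 0 + 168 − 446 = -$278 billion.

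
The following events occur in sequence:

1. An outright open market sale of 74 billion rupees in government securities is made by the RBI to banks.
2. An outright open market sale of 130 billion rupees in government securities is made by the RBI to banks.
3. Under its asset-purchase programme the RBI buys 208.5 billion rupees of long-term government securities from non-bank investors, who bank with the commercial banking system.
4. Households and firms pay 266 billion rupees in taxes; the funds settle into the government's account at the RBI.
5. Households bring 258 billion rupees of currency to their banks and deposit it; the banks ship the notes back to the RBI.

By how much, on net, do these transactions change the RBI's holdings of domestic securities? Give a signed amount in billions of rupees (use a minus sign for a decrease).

+4.5 billion

OMO sale (to banks) 74 billion rupees: securities removed from the RBI's portfolio → −74B.
OMO sale (to banks) 130 billion rupees: securities removed from the RBI's portfolio → −130B.
Asset purchase (from non-banks) 208.5 billion rupees: securities added to the RBI's portfolio → +208.5B.
Government account inflow 266 billion rupees: the RBI's securities portfolio is untouched → 0.
Currency deposit 258 billion rupees: the RBI's securities portfolio is untouched → 0.
Net: −74 − 130 + 208.5 + 0 + 0 = +4.5 billion.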